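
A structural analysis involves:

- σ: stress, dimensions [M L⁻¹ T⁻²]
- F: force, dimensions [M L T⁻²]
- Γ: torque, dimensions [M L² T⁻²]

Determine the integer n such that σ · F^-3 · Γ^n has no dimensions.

Balance the M exponent: (1)·n from Γ, plus (1) − 3·(1) = -2 from the rest, must sum to zero.
n − 2 = 0, so n = 2.

2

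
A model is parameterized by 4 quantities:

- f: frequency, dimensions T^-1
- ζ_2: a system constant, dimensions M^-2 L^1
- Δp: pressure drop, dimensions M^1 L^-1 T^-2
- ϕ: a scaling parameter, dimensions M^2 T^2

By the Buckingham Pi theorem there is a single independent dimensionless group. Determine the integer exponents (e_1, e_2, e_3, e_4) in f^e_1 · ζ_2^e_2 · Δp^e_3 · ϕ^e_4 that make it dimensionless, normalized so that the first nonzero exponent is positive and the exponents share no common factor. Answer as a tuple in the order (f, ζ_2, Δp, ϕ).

(2, -2, -2, -1)

M: e_1·(0) + e_2·(-2) + e_3·(1) + e_4·(2) = 0
L: e_1·(0) + e_2·(1) + e_3·(-1) + e_4·(0) = 0
T: e_1·(-1) + e_2·(0) + e_3·(-2) + e_4·(2) = 0
Solving this homogeneous linear system for the smallest-integer solution (first nonzero entry positive) gives (2, -2, -2, -1).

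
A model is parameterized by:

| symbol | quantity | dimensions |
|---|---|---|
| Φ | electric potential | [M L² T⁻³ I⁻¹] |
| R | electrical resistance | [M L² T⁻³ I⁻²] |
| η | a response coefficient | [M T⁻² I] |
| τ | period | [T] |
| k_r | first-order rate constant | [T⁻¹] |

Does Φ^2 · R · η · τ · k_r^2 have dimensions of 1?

no

Sum the exponent of each base dimension across the product:
  M: 2·[Φ]_M + [R]_M + [η]_M + [τ]_M + 2·[k_r]_M = 2·(1) + (1) + (1) + (0) + 2·(0) = 4
  L: 2·[Φ]_L + [R]_L + [η]_L + [τ]_L + 2·[k_r]_L = 2·(2) + (2) + (0) + (0) + 2·(0) = 6
  T: 2·[Φ]_T + [R]_T + [η]_T + [τ]_T + 2·[k_r]_T = 2·(-3) + (-3) + (-2) + (1) + 2·(-1) = -12
  I: 2·[Φ]_I + [R]_I + [η]_I + [τ]_I + 2·[k_r]_I = 2·(-1) + (-2) + (1) + (0) + 2·(0) = -3
Net dimensions [M⁴ L⁶ T⁻¹² I⁻³] ≠ [1] — not dimensionless.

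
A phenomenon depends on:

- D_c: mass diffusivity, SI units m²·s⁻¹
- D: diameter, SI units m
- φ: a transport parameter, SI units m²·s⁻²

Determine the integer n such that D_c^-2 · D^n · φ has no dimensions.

2

Balance the L exponent: (1)·n from D, plus −2·(2) + (2) = -2 from the rest, must sum to zero.
n − 2 = 0, so n = 2.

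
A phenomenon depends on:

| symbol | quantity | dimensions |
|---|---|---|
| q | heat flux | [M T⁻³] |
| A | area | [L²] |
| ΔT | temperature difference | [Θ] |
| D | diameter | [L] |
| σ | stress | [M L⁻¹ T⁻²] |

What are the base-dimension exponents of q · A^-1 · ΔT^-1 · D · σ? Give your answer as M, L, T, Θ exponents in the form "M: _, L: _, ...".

Collect each base-dimension exponent across the product:
  M: (1) − (0) − (0) + (0) + (1) = 2
  L: (0) − (2) − (0) + (1) + (-1) = -2
  T: (-3) − (0) − (0) + (0) + (-2) = -5
  Θ: (0) − (0) − (1) + (0) + (0) = -1
So the dimensions are [M² L⁻² T⁻⁵ Θ⁻¹].

M: 2, L: -2, T: -5, Θ: -1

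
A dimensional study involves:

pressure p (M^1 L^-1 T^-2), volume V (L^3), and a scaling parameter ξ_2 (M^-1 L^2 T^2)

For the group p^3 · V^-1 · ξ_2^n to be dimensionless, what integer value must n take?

3

Balance the M exponent: (-1)·n from ξ_2, plus 3·(1) − (0) = 3 from the rest, must sum to zero.
−n + 3 = 0, so n = 3.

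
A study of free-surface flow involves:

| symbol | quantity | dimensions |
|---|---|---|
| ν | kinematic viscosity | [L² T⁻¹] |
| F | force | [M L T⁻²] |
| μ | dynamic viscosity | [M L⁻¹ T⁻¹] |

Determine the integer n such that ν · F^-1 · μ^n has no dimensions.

1

Balance the M exponent: (1)·n from μ, plus (0) − (1) = -1 from the rest, must sum to zero.
n − 1 = 0, so n = 1.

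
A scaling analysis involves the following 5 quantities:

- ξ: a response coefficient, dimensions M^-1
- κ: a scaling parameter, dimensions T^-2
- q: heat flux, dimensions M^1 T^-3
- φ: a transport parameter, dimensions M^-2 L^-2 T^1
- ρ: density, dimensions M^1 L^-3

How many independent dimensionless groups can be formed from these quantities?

2

There are 5 variables and 3 base dimensions (M, L, T).
The dimension matrix has rank 3.
Independent dimensionless groups: 5 − 3 = 2.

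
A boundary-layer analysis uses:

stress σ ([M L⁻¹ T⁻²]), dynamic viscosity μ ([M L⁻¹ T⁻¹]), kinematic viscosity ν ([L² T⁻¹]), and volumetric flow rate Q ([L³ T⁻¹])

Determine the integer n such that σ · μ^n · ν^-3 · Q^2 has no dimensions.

-1

Balance the M exponent: (1)·n from μ, plus (1) − 3·(0) + 2·(0) = 1 from the rest, must sum to zero.
n + 1 = 0, so n = -1.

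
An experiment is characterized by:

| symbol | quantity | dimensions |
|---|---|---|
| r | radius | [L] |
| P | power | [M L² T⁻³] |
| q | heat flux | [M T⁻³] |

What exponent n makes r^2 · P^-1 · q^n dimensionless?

1

Balance the M exponent: (1)·n from q, plus 2·(0) − (1) = -1 from the rest, must sum to zero.
n − 1 = 0, so n = 1.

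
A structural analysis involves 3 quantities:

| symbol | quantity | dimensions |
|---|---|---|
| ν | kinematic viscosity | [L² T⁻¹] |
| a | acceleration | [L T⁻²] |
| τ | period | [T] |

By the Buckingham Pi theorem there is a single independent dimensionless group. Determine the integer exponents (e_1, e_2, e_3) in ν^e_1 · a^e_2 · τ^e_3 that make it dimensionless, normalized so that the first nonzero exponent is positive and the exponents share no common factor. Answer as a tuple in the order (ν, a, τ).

(1, -2, -3)

L: e_1·(2) + e_2·(1) + e_3·(0) = 0
T: e_1·(-1) + e_2·(-2) + e_3·(1) = 0
Solving this homogeneous linear system for the smallest-integer solution (first nonzero entry positive) gives (1, -2, -3).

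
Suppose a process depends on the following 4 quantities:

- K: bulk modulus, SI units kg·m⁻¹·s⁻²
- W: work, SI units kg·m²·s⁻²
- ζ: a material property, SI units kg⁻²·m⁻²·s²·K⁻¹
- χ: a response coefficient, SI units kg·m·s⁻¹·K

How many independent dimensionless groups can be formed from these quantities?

There are 4 variables and 4 base dimensions (M, L, T, Θ).
The dimension matrix has rank 4.
Independent dimensionless groups: 4 − 4 = 0.

0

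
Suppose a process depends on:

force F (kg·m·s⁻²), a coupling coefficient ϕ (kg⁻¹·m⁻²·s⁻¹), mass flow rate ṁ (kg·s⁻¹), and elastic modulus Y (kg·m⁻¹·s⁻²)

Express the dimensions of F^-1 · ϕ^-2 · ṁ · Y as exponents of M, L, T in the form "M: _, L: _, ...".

Collect each base-dimension exponent across the product:
  M: −(1) − 2·(-1) + (1) + (1) = 3
  L: −(1) − 2·(-2) + (0) + (-1) = 2
  T: −(-2) − 2·(-1) + (-1) + (-2) = 1
So the dimensions are [M³ L² T].

M: 3, L: 2, T: 1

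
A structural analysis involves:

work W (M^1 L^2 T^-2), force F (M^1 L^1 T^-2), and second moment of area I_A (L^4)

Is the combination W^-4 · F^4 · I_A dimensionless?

Sum the exponent of each base dimension across the product:
  M: −4·[W]_M + 4·[F]_M + [I_A]_M = −4·(1) + 4·(1) + (0) = 0
  L: −4·[W]_L + 4·[F]_L + [I_A]_L = −4·(2) + 4·(1) + (4) = 0
  T: −4·[W]_T + 4·[F]_T + [I_A]_T = −4·(-2) + 4·(-2) + (0) = 0
All base exponents vanish — dimensionless.

yes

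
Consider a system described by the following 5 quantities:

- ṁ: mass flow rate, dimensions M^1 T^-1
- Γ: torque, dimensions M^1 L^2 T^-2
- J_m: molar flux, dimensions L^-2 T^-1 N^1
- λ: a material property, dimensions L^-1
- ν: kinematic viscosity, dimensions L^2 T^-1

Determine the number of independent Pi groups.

There are 5 variables and 4 base dimensions (M, L, T, N).
The dimension matrix has rank 4.
Independent dimensionless groups: 5 − 4 = 1.

1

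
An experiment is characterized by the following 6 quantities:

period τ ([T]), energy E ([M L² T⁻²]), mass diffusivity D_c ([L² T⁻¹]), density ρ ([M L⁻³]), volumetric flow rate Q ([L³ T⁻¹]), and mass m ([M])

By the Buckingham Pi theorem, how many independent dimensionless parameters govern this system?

There are 6 variables and 3 base dimensions (M, L, T).
The dimension matrix has rank 3.
Independent dimensionless groups: 6 − 3 = 3.

3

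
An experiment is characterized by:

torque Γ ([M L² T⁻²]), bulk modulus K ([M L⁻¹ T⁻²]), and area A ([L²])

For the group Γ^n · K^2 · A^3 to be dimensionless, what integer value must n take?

-2

Balance the M exponent: (1)·n from Γ, plus 2·(1) + 3·(0) = 2 from the rest, must sum to zero.
n + 2 = 0, so n = -2.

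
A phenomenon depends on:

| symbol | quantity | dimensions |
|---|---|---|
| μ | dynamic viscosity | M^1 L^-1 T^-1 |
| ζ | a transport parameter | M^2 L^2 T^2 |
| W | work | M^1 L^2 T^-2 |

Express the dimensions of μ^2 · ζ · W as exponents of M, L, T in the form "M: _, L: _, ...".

Collect each base-dimension exponent across the product:
  M: 2·(1) + (2) + (1) = 5
  L: 2·(-1) + (2) + (2) = 2
  T: 2·(-1) + (2) + (-2) = -2
So the dimensions are [M⁵ L² T⁻²].

M: 5, L: 2, T: -2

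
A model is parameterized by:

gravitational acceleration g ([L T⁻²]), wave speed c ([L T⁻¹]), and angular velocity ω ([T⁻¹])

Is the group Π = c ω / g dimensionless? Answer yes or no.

yes

Sum the exponent of each base dimension across the product:
  M: −[g]_M + [c]_M + [ω]_M = −(0) + (0) + (0) = 0
  L: −[g]_L + [c]_L + [ω]_L = −(1) + (1) + (0) = 0
  T: −[g]_T + [c]_T + [ω]_T = −(-2) + (-1) + (-1) = 0
All base exponents vanish — dimensionless.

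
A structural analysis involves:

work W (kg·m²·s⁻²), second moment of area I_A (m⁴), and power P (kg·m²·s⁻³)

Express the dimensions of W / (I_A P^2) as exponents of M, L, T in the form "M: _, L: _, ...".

M: -1, L: -6, T: 4

Collect each base-dimension exponent across the product:
  M: (1) − (0) − 2·(1) = -1
  L: (2) − (4) − 2·(2) = -6
  T: (-2) − (0) − 2·(-3) = 4
So the dimensions are [M⁻¹ L⁻⁶ T⁴].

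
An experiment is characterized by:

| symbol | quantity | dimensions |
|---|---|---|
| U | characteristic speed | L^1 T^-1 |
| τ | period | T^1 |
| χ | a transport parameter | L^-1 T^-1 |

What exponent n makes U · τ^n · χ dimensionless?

2

Balance the T exponent: (1)·n from τ, plus (-1) + (-1) = -2 from the rest, must sum to zero.
n − 2 = 0, so n = 2.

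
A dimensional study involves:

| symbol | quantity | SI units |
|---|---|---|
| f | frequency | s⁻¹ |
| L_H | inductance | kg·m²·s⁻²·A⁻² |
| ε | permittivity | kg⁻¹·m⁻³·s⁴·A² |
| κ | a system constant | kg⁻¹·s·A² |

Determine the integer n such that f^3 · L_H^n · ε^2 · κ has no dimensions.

3

Balance the M exponent: (1)·n from L_H, plus 3·(0) + 2·(-1) + (-1) = -3 from the rest, must sum to zero.
n − 3 = 0, so n = 3.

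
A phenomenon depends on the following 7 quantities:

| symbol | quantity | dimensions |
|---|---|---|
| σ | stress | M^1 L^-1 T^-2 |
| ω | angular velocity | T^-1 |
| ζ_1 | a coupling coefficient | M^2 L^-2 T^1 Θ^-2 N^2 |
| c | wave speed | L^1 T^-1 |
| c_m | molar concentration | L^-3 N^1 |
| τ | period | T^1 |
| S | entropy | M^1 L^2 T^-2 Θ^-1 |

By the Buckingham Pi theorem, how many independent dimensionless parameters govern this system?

There are 7 variables and 5 base dimensions (M, L, T, Θ, N).
The dimension matrix has rank 5.
Independent dimensionless groups: 7 − 5 = 2.

2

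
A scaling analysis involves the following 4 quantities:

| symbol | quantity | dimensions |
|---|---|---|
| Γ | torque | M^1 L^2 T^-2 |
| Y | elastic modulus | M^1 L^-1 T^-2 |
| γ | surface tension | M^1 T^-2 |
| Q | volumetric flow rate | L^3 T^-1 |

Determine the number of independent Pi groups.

There are 4 variables and 3 base dimensions (M, L, T).
The dimension matrix has rank 3.
Independent dimensionless groups: 4 − 3 = 1.

1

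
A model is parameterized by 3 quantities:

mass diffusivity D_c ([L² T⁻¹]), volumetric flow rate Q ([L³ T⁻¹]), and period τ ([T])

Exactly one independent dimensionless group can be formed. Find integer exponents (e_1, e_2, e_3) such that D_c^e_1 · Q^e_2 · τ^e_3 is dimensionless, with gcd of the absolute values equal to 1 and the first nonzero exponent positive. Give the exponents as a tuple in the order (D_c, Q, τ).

(3, -2, 1)

L: e_1·(2) + e_2·(3) + e_3·(0) = 0
T: e_1·(-1) + e_2·(-1) + e_3·(1) = 0
Solving this homogeneous linear system for the smallest-integer solution (first nonzero entry positive) gives (3, -2, 1).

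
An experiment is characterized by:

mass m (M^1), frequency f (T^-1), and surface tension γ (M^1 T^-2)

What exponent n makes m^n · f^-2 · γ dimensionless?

-1

Balance the M exponent: (1)·n from m, plus −2·(0) + (1) = 1 from the rest, must sum to zero.
n + 1 = 0, so n = -1.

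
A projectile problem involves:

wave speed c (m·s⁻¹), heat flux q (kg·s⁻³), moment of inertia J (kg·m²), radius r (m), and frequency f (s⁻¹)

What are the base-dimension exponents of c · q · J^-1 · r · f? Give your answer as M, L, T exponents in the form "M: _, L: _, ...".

M: 0, L: 0, T: -5

Collect each base-dimension exponent across the product:
  M: (0) + (1) − (1) + (0) + (0) = 0
  L: (1) + (0) − (2) + (1) + (0) = 0
  T: (-1) + (-3) − (0) + (0) + (-1) = -5
So the dimensions are [T⁻⁵].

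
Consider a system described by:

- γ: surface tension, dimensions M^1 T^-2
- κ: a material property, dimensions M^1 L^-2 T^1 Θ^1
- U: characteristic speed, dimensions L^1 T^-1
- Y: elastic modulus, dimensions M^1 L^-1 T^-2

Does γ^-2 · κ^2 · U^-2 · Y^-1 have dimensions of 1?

Sum the exponent of each base dimension across the product:
  M: −2·[γ]_M + 2·[κ]_M − 2·[U]_M − [Y]_M = −2·(1) + 2·(1) − 2·(0) − (1) = -1
  L: −2·[γ]_L + 2·[κ]_L − 2·[U]_L − [Y]_L = −2·(0) + 2·(-2) − 2·(1) − (-1) = -5
  T: −2·[γ]_T + 2·[κ]_T − 2·[U]_T − [Y]_T = −2·(-2) + 2·(1) − 2·(-1) − (-2) = 10
  Θ: −2·[γ]_Θ + 2·[κ]_Θ − 2·[U]_Θ − [Y]_Θ = −2·(0) + 2·(1) − 2·(0) − (0) = 2
Net dimensions [M⁻¹ L⁻⁵ T¹⁰ Θ²] ≠ [1] — not dimensionless.

no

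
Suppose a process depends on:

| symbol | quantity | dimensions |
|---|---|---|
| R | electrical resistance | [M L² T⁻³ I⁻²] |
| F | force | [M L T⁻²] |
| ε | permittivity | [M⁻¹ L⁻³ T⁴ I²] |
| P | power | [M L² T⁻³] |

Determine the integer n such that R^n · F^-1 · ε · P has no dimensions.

1

Balance the M exponent: (1)·n from R, plus −(1) + (-1) + (1) = -1 from the rest, must sum to zero.
n − 1 = 0, so n = 1.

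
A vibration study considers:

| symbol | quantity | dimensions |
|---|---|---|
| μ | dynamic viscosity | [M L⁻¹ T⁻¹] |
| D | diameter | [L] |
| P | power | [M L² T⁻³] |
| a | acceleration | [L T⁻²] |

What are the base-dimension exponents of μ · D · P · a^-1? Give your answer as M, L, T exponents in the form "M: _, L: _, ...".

M: 2, L: 1, T: -2

Collect each base-dimension exponent across the product:
  M: (1) + (0) + (1) − (0) = 2
  L: (-1) + (1) + (2) − (1) = 1
  T: (-1) + (0) + (-3) − (-2) = -2
So the dimensions are [M² L T⁻²].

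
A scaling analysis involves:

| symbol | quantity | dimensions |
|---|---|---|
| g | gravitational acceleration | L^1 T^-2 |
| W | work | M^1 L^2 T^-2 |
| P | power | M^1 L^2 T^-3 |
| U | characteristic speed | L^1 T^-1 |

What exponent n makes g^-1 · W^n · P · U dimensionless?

Balance the M exponent: (1)·n from W, plus −(0) + (1) + (0) = 1 from the rest, must sum to zero.
n + 1 = 0, so n = -1.

-1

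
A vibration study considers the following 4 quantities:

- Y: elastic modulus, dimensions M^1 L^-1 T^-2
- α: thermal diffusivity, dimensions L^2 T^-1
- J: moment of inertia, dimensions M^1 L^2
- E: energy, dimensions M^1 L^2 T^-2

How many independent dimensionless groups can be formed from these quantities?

There are 4 variables and 3 base dimensions (M, L, T).
The dimension matrix has rank 3.
Independent dimensionless groups: 4 − 3 = 1.

1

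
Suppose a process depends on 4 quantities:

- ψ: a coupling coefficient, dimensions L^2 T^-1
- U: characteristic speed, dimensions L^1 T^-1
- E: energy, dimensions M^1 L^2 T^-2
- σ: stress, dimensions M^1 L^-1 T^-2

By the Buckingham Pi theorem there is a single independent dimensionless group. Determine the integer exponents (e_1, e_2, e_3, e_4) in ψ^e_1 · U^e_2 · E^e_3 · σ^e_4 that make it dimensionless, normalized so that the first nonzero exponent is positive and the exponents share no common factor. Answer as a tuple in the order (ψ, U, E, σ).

(3, -3, -1, 1)

M: e_1·(0) + e_2·(0) + e_3·(1) + e_4·(1) = 0
L: e_1·(2) + e_2·(1) + e_3·(2) + e_4·(-1) = 0
T: e_1·(-1) + e_2·(-1) + e_3·(-2) + e_4·(-2) = 0
Solving this homogeneous linear system for the smallest-integer solution (first nonzero entry positive) gives (3, -3, -1, 1).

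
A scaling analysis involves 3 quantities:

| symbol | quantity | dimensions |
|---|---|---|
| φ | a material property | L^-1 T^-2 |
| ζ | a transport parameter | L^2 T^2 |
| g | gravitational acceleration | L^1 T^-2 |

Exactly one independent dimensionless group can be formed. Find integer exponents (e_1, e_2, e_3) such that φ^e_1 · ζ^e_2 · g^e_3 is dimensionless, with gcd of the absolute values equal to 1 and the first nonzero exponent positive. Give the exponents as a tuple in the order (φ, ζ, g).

L: e_1·(-1) + e_2·(2) + e_3·(1) = 0
T: e_1·(-2) + e_2·(2) + e_3·(-2) = 0
Solving this homogeneous linear system for the smallest-integer solution (first nonzero entry positive) gives (3, 2, -1).

(3, 2, -1)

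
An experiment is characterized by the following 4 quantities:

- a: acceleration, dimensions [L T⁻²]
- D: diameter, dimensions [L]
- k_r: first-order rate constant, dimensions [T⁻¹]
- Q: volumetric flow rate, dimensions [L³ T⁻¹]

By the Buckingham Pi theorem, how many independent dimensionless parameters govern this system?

There are 4 variables and 2 base dimensions (L, T).
The dimension matrix has rank 2.
Independent dimensionless groups: 4 − 2 = 2.

2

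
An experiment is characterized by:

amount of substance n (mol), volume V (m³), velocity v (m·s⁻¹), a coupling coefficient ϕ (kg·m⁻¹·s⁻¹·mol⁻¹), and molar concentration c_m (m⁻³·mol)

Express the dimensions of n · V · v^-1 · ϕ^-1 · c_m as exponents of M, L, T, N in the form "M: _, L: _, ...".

M: -1, L: 0, T: 2, N: 3

Collect each base-dimension exponent across the product:
  M: (0) + (0) − (0) − (1) + (0) = -1
  L: (0) + (3) − (1) − (-1) + (-3) = 0
  T: (0) + (0) − (-1) − (-1) + (0) = 2
  N: (1) + (0) − (0) − (-1) + (1) = 3
So the dimensions are [M⁻¹ T² N³].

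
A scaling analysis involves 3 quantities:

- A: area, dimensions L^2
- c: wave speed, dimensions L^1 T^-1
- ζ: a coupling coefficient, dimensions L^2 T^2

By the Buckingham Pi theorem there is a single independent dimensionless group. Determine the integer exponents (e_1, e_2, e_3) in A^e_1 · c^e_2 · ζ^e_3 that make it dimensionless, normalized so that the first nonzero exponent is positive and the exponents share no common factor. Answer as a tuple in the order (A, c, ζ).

(2, -2, -1)

L: e_1·(2) + e_2·(1) + e_3·(2) = 0
T: e_1·(0) + e_2·(-1) + e_3·(2) = 0
Solving this homogeneous linear system for the smallest-integer solution (first nonzero entry positive) gives (2, -2, -1).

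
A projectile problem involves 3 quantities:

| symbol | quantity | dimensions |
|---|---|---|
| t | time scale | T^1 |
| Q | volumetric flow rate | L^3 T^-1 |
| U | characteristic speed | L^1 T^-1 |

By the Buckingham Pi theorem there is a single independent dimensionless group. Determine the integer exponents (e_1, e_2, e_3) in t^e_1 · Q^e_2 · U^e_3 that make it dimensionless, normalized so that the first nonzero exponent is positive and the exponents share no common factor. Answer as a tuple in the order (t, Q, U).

L: e_1·(0) + e_2·(3) + e_3·(1) = 0
T: e_1·(1) + e_2·(-1) + e_3·(-1) = 0
Solving this homogeneous linear system for the smallest-integer solution (first nonzero entry positive) gives (2, -1, 3).

(2, -1, 3)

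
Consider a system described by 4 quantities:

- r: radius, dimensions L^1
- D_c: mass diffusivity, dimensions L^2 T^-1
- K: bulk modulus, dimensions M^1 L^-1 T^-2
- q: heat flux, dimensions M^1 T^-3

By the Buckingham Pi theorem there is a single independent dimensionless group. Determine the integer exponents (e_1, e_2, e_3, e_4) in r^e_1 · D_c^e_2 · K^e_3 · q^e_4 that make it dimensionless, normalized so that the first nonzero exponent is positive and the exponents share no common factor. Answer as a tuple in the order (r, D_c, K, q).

M: e_1·(0) + e_2·(0) + e_3·(1) + e_4·(1) = 0
L: e_1·(1) + e_2·(2) + e_3·(-1) + e_4·(0) = 0
T: e_1·(0) + e_2·(-1) + e_3·(-2) + e_4·(-3) = 0
Solving this homogeneous linear system for the smallest-integer solution (first nonzero entry positive) gives (1, -1, -1, 1).

(1, -1, -1, 1)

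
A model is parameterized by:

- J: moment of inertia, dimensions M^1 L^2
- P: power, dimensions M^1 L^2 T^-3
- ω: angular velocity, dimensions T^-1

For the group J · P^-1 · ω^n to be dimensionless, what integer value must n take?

Balance the T exponent: (-1)·n from ω, plus (0) − (-3) = 3 from the rest, must sum to zero.
−n + 3 = 0, so n = 3.

3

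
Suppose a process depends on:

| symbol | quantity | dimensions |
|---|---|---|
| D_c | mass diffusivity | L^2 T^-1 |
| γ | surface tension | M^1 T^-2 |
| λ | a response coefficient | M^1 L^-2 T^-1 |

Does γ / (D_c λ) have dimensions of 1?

Sum the exponent of each base dimension across the product:
  M: −[D_c]_M + [γ]_M − [λ]_M = −(0) + (1) − (1) = 0
  L: −[D_c]_L + [γ]_L − [λ]_L = −(2) + (0) − (-2) = 0
  T: −[D_c]_T + [γ]_T − [λ]_T = −(-1) + (-2) − (-1) = 0
All base exponents vanish — dimensionless.

yes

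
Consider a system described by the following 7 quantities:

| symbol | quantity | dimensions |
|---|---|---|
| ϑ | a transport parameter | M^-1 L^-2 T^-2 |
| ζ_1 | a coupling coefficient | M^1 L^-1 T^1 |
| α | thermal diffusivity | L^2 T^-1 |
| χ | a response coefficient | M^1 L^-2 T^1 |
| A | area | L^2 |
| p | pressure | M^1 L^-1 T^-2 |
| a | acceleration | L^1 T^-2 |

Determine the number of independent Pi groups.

4

There are 7 variables and 3 base dimensions (M, L, T).
The dimension matrix has rank 3.
Independent dimensionless groups: 7 − 3 = 4.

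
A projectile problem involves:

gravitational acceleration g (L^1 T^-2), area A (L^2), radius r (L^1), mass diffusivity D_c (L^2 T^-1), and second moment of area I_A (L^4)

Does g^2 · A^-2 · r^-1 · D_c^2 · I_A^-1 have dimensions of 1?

Sum the exponent of each base dimension across the product:
  L: 2·[g]_L − 2·[A]_L − [r]_L + 2·[D_c]_L − [I_A]_L = 2·(1) − 2·(2) − (1) + 2·(2) − (4) = -3
  T: 2·[g]_T − 2·[A]_T − [r]_T + 2·[D_c]_T − [I_A]_T = 2·(-2) − 2·(0) − (0) + 2·(-1) − (0) = -6
Net dimensions [L⁻³ T⁻⁶] ≠ [1] — not dimensionless.

no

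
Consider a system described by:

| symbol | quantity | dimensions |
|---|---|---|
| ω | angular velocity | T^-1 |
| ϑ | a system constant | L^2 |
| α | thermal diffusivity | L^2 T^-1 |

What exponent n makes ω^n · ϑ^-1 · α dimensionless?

-1

Balance the T exponent: (-1)·n from ω, plus −(0) + (-1) = -1 from the rest, must sum to zero.
−n − 1 = 0, so n = -1.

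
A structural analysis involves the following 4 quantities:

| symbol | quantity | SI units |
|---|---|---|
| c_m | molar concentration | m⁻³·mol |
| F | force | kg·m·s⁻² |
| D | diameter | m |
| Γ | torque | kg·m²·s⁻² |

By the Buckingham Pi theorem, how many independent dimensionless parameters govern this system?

1

There are 4 variables and 4 base dimensions (M, L, T, N).
The dimension matrix has rank 3 (less than 4: the dimension vectors are linearly dependent).
Independent dimensionless groups: 4 − 3 = 1.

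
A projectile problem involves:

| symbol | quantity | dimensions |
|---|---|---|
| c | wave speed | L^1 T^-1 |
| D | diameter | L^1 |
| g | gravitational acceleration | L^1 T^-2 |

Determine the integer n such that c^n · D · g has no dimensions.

Balance the L exponent: (1)·n from c, plus (1) + (1) = 2 from the rest, must sum to zero.
n + 2 = 0, so n = -2.

-2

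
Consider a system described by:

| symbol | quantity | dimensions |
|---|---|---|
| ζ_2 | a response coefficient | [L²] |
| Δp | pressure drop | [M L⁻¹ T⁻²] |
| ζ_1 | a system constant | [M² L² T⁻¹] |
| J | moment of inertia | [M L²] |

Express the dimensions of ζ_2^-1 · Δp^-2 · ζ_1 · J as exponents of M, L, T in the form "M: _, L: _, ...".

M: 1, L: 4, T: 3

Collect each base-dimension exponent across the product:
  M: −(0) − 2·(1) + (2) + (1) = 1
  L: −(2) − 2·(-1) + (2) + (2) = 4
  T: −(0) − 2·(-2) + (-1) + (0) = 3
So the dimensions are [M L⁴ T³].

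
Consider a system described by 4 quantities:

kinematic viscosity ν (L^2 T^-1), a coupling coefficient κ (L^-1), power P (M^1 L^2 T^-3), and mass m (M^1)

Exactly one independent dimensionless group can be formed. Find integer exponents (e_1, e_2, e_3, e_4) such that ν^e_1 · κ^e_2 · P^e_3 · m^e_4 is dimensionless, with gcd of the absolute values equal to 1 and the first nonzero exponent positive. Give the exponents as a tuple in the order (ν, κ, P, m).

M: e_1·(0) + e_2·(0) + e_3·(1) + e_4·(1) = 0
L: e_1·(2) + e_2·(-1) + e_3·(2) + e_4·(0) = 0
T: e_1·(-1) + e_2·(0) + e_3·(-3) + e_4·(0) = 0
Solving this homogeneous linear system for the smallest-integer solution (first nonzero entry positive) gives (3, 4, -1, 1).

(3, 4, -1, 1)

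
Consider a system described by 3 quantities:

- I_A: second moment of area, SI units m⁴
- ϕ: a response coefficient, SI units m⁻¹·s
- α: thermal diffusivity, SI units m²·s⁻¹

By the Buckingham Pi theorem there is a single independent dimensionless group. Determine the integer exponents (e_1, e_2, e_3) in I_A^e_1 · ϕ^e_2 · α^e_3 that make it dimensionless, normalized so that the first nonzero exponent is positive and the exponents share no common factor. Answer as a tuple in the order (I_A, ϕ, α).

L: e_1·(4) + e_2·(-1) + e_3·(2) = 0
T: e_1·(0) + e_2·(1) + e_3·(-1) = 0
Solving this homogeneous linear system for the smallest-integer solution (first nonzero entry positive) gives (1, -4, -4).

(1, -4, -4)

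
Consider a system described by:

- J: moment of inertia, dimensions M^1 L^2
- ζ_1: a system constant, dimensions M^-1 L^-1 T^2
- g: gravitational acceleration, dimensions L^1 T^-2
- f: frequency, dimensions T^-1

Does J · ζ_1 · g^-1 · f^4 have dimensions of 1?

yes

Sum the exponent of each base dimension across the product:
  M: [J]_M + [ζ_1]_M − [g]_M + 4·[f]_M = (1) + (-1) − (0) + 4·(0) = 0
  L: [J]_L + [ζ_1]_L − [g]_L + 4·[f]_L = (2) + (-1) − (1) + 4·(0) = 0
  T: [J]_T + [ζ_1]_T − [g]_T + 4·[f]_T = (0) + (2) − (-2) + 4·(-1) = 0
All base exponents vanish — dimensionless.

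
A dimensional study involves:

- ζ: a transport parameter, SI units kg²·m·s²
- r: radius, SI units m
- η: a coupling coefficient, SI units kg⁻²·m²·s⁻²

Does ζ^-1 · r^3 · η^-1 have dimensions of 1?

Sum the exponent of each base dimension across the product:
  M: −[ζ]_M + 3·[r]_M − [η]_M = −(2) + 3·(0) − (-2) = 0
  L: −[ζ]_L + 3·[r]_L − [η]_L = −(1) + 3·(1) − (2) = 0
  T: −[ζ]_T + 3·[r]_T − [η]_T = −(2) + 3·(0) − (-2) = 0
All base exponents vanish — dimensionless.

yes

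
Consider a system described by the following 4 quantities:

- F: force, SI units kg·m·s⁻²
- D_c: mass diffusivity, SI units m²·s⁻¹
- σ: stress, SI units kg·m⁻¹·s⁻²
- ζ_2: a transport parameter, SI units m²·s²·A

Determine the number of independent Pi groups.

There are 4 variables and 4 base dimensions (M, L, T, I).
The dimension matrix has rank 4.
Independent dimensionless groups: 4 − 4 = 0.

0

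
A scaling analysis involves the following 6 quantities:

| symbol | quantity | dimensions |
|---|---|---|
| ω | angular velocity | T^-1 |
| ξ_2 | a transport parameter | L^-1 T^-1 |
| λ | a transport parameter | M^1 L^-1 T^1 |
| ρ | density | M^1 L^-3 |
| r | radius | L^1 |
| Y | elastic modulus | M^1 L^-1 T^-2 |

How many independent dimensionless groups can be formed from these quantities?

3

There are 6 variables and 3 base dimensions (M, L, T).
The dimension matrix has rank 3.
Independent dimensionless groups: 6 − 3 = 3.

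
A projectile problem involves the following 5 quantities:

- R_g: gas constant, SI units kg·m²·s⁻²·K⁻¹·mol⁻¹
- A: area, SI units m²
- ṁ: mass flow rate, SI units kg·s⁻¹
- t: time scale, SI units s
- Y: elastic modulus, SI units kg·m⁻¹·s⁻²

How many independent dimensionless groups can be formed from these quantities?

There are 5 variables and 5 base dimensions (M, L, T, Θ, N).
The dimension matrix has rank 4 (less than 5: the dimension vectors are linearly dependent).
Independent dimensionless groups: 5 − 4 = 1.

1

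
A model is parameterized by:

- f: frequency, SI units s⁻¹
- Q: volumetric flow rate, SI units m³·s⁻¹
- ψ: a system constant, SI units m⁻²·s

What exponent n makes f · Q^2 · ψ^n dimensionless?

3

Balance the L exponent: (-2)·n from ψ, plus (0) + 2·(3) = 6 from the rest, must sum to zero.
-2n + 6 = 0, so n = 3.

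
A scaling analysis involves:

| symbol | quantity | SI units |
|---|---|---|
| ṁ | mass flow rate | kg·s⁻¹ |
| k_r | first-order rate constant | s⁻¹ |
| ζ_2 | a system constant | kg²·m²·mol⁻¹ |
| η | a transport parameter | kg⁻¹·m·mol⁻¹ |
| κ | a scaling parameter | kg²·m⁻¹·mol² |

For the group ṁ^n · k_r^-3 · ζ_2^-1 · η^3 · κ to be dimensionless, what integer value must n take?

Balance the M exponent: (1)·n from ṁ, plus −3·(0) − (2) + 3·(-1) + (2) = -3 from the rest, must sum to zero.
n − 3 = 0, so n = 3.

3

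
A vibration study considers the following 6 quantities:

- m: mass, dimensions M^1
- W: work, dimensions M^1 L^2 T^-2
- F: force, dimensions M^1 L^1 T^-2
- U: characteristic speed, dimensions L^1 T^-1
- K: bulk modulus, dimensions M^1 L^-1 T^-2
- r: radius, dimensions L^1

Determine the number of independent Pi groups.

3

There are 6 variables and 3 base dimensions (M, L, T).
The dimension matrix has rank 3.
Independent dimensionless groups: 6 − 3 = 3.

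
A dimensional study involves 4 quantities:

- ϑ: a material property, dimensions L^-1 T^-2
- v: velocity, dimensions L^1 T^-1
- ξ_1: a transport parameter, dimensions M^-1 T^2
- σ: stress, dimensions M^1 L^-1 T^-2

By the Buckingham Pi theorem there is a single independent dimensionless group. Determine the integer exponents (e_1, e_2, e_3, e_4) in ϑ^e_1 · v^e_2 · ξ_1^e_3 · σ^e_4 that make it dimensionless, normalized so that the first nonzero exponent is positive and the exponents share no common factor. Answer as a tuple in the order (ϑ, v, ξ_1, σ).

(1, -2, -3, -3)

M: e_1·(0) + e_2·(0) + e_3·(-1) + e_4·(1) = 0
L: e_1·(-1) + e_2·(1) + e_3·(0) + e_4·(-1) = 0
T: e_1·(-2) + e_2·(-1) + e_3·(2) + e_4·(-2) = 0
Solving this homogeneous linear system for the smallest-integer solution (first nonzero entry positive) gives (1, -2, -3, -3).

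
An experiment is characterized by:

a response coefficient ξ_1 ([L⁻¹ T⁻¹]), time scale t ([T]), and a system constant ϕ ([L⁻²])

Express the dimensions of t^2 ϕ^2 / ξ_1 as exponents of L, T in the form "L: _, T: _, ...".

Collect each base-dimension exponent across the product:
  L: −(-1) + 2·(0) + 2·(-2) = -3
  T: −(-1) + 2·(1) + 2·(0) = 3
So the dimensions are [L⁻³ T³].

L: -3, T: 3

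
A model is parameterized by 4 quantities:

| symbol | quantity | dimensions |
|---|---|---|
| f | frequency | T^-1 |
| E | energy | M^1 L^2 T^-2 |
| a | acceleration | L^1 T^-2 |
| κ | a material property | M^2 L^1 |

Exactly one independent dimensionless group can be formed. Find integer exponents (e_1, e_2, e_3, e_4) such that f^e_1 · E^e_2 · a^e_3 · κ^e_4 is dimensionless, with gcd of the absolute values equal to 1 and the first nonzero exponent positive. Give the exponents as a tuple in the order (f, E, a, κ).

M: e_1·(0) + e_2·(1) + e_3·(0) + e_4·(2) = 0
L: e_1·(0) + e_2·(2) + e_3·(1) + e_4·(1) = 0
T: e_1·(-1) + e_2·(-2) + e_3·(-2) + e_4·(0) = 0
Solving this homogeneous linear system for the smallest-integer solution (first nonzero entry positive) gives (2, 2, -3, -1).

(2, 2, -3, -1)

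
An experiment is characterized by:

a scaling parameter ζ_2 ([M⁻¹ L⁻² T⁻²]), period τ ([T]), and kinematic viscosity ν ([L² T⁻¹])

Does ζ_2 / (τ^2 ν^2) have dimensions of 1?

Sum the exponent of each base dimension across the product:
  M: [ζ_2]_M − 2·[τ]_M − 2·[ν]_M = (-1) − 2·(0) − 2·(0) = -1
  L: [ζ_2]_L − 2·[τ]_L − 2·[ν]_L = (-2) − 2·(0) − 2·(2) = -6
  T: [ζ_2]_T − 2·[τ]_T − 2·[ν]_T = (-2) − 2·(1) − 2·(-1) = -2
Net dimensions [M⁻¹ L⁻⁶ T⁻²] ≠ [1] — not dimensionless.

no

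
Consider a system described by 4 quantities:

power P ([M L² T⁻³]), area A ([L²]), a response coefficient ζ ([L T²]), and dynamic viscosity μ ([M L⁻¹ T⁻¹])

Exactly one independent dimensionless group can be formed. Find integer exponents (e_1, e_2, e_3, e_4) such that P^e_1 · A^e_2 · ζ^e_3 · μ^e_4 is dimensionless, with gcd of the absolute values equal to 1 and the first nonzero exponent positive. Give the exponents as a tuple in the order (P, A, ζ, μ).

(1, -2, 1, -1)

M: e_1·(1) + e_2·(0) + e_3·(0) + e_4·(1) = 0
L: e_1·(2) + e_2·(2) + e_3·(1) + e_4·(-1) = 0
T: e_1·(-3) + e_2·(0) + e_3·(2) + e_4·(-1) = 0
Solving this homogeneous linear system for the smallest-integer solution (first nonzero entry positive) gives (1, -2, 1, -1).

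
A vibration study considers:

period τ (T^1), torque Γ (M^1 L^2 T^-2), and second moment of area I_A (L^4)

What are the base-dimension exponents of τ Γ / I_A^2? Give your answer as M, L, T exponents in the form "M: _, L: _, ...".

Collect each base-dimension exponent across the product:
  M: (0) + (1) − 2·(0) = 1
  L: (0) + (2) − 2·(4) = -6
  T: (1) + (-2) − 2·(0) = -1
So the dimensions are [M L⁻⁶ T⁻¹].

M: 1, L: -6, T: -1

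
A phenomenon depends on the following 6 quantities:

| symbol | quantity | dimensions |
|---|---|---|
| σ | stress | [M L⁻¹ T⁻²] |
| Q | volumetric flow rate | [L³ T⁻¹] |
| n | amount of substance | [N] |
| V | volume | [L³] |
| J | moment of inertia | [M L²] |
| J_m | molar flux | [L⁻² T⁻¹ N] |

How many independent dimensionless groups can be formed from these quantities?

There are 6 variables and 4 base dimensions (M, L, T, N).
The dimension matrix has rank 4.
Independent dimensionless groups: 6 − 4 = 2.

2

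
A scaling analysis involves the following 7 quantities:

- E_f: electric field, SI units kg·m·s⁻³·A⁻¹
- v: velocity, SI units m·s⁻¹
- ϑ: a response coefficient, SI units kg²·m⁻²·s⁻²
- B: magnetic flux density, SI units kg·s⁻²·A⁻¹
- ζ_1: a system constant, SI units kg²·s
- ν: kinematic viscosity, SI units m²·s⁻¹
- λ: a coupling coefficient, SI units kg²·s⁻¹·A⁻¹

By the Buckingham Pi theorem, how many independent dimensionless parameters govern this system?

3

There are 7 variables and 4 base dimensions (M, L, T, I).
The dimension matrix has rank 4.
Independent dimensionless groups: 7 − 4 = 3.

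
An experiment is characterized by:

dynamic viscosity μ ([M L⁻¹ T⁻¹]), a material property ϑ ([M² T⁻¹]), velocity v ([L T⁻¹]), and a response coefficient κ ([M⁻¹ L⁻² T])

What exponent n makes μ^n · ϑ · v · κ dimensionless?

-1

Balance the M exponent: (1)·n from μ, plus (2) + (0) + (-1) = 1 from the rest, must sum to zero.
n + 1 = 0, so n = -1.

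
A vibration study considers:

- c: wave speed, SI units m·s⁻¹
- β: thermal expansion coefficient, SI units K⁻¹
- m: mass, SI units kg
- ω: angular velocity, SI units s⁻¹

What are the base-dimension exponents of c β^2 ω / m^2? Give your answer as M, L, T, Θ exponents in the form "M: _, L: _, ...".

M: -2, L: 1, T: -2, Θ: -2

Collect each base-dimension exponent across the product:
  M: (0) + 2·(0) − 2·(1) + (0) = -2
  L: (1) + 2·(0) − 2·(0) + (0) = 1
  T: (-1) + 2·(0) − 2·(0) + (-1) = -2
  Θ: (0) + 2·(-1) − 2·(0) + (0) = -2
So the dimensions are [M⁻² L T⁻² Θ⁻²].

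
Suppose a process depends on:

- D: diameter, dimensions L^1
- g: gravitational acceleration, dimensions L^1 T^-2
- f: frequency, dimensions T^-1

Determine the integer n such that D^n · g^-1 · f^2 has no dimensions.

Balance the L exponent: (1)·n from D, plus −(1) + 2·(0) = -1 from the rest, must sum to zero.
n − 1 = 0, so n = 1.

1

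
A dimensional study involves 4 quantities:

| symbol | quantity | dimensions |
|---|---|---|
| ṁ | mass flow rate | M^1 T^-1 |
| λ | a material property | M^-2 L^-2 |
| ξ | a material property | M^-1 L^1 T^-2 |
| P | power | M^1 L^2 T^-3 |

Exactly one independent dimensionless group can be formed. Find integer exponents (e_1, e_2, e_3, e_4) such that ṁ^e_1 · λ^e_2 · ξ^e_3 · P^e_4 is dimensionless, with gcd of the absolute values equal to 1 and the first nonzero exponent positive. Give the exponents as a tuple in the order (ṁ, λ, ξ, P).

(2, -1, 2, -2)

M: e_1·(1) + e_2·(-2) + e_3·(-1) + e_4·(1) = 0
L: e_1·(0) + e_2·(-2) + e_3·(1) + e_4·(2) = 0
T: e_1·(-1) + e_2·(0) + e_3·(-2) + e_4·(-3) = 0
Solving this homogeneous linear system for the smallest-integer solution (first nonzero entry positive) gives (2, -1, 2, -2).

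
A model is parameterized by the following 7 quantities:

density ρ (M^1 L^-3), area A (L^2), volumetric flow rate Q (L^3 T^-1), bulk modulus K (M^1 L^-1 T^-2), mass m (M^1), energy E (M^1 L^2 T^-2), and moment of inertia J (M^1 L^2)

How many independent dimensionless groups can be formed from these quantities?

4

There are 7 variables and 3 base dimensions (M, L, T).
The dimension matrix has rank 3.
Independent dimensionless groups: 7 − 3 = 4.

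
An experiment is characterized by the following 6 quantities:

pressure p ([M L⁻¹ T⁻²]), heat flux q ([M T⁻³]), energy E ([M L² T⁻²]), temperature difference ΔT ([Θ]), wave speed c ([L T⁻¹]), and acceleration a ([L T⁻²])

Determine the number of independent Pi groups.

2

There are 6 variables and 4 base dimensions (M, L, T, Θ).
The dimension matrix has rank 4.
Independent dimensionless groups: 6 − 4 = 2.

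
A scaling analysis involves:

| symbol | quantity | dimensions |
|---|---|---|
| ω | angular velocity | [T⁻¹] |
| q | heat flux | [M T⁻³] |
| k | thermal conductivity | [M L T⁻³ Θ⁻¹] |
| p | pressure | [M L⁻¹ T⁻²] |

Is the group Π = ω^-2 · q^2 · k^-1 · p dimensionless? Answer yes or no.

Sum the exponent of each base dimension across the product:
  M: −2·[ω]_M + 2·[q]_M − [k]_M + [p]_M = −2·(0) + 2·(1) − (1) + (1) = 2
  L: −2·[ω]_L + 2·[q]_L − [k]_L + [p]_L = −2·(0) + 2·(0) − (1) + (-1) = -2
  T: −2·[ω]_T + 2·[q]_T − [k]_T + [p]_T = −2·(-1) + 2·(-3) − (-3) + (-2) = -3
  Θ: −2·[ω]_Θ + 2·[q]_Θ − [k]_Θ + [p]_Θ = −2·(0) + 2·(0) − (-1) + (0) = 1
Net dimensions [M² L⁻² T⁻³ Θ] ≠ [1] — not dimensionless.

no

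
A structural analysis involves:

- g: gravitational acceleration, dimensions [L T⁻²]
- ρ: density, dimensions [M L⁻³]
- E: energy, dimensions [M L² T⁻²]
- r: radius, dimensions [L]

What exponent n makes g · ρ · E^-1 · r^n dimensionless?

Balance the L exponent: (1)·n from r, plus (1) + (-3) − (2) = -4 from the rest, must sum to zero.
n − 4 = 0, so n = 4.

4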